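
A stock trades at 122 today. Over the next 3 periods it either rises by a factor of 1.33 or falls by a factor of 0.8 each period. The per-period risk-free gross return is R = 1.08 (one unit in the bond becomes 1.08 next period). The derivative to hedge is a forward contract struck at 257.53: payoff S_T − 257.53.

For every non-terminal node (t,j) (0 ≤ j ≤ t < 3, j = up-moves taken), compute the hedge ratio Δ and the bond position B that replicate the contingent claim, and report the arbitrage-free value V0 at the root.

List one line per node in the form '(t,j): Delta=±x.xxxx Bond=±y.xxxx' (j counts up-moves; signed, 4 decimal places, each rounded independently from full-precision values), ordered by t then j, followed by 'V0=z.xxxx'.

(0,0): Delta=1.0000 Bond=-204.4356
(1,0): Delta=1.0000 Bond=-220.7905
(1,1): Delta=1.0000 Bond=-220.7905
(2,0): Delta=1.0000 Bond=-238.4537
(2,1): Delta=1.0000 Bond=-238.4537
(2,2): Delta=1.0000 Bond=-238.4537
V0=-82.4356

Since d<R<u, set p* = (R−d)/(u−d) = 0.5283; price each node as the discounted p*-expectation of its children.
At expiry t=3: V(3,0)=-195.0660, V(3,1)=-153.6836, V(3,2)=-84.8854, V(3,3)=29.4917
Node (2,0) S=78.0800: V=(p*·-153.6836+(1−p*)·-195.0660)/1.08=-160.3737; Δ=(-153.6836−-195.0660)/(103.8464−62.4640)=1.0000; B=V−Δ·S=-238.4537
Node (2,1) S=129.8080: V=(p*·-84.8854+(1−p*)·-153.6836)/1.08=-108.6457; Δ=(-84.8854−-153.6836)/(172.6446−103.8464)=1.0000; B=V−Δ·S=-238.4537
Node (2,2) S=215.8058: V=(p*·29.4917+(1−p*)·-84.8854)/1.08=-22.6479; Δ=(29.4917−-84.8854)/(287.0217−172.6446)=1.0000; B=V−Δ·S=-238.4537
Node (1,0) S=97.6000: V=(p*·-108.6457+(1−p*)·-160.3737)/1.08=-123.1905; Δ=(-108.6457−-160.3737)/(129.8080−78.0800)=1.0000; B=V−Δ·S=-220.7905
Node (1,1) S=162.2600: V=(p*·-22.6479+(1−p*)·-108.6457)/1.08=-58.5305; Δ=(-22.6479−-108.6457)/(215.8058−129.8080)=1.0000; B=V−Δ·S=-220.7905
Node (0,0) S=122.0000: V=(p*·-58.5305+(1−p*)·-123.1905)/1.08=-82.4356; Δ=(-58.5305−-123.1905)/(162.2600−97.6000)=1.0000; B=V−Δ·S=-204.4356
Each (Δ,B) replicates both successor values, so the strategy is self-financing and V0 is arbitrage-free.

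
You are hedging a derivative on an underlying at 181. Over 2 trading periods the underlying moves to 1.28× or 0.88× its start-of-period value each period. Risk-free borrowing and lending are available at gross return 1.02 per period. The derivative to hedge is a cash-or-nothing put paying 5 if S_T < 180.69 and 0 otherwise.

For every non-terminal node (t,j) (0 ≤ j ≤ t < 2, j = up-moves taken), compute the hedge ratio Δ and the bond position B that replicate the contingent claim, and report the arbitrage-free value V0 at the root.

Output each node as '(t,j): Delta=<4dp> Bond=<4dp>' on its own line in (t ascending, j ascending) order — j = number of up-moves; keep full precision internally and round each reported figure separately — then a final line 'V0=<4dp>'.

(0,0): Delta=-0.0440 Bond=9.9962
(1,0): Delta=-0.0785 Bond=15.6863
(1,1): Delta=0.0000 Bond=0.0000
V0=2.0305

Since d<R<u, set p* = (R−d)/(u−d) = 0.3500; price each node as the discounted p*-expectation of its children.
At expiry t=2: V(2,0)=5.0000, V(2,1)=0.0000, V(2,2)=0.0000
Node (1,0) S=159.2800: V=(p*·0.0000+(1−p*)·5.0000)/1.02=3.1863; Δ=(0.0000−5.0000)/(203.8784−140.1664)=-0.0785; B=V−Δ·S=15.6863
Node (1,1) S=231.6800: V=(p*·0.0000+(1−p*)·0.0000)/1.02=0.0000; Δ=(0.0000−0.0000)/(296.5504−203.8784)=0.0000; B=V−Δ·S=0.0000
Node (0,0) S=181.0000: V=(p*·0.0000+(1−p*)·3.1863)/1.02=2.0305; Δ=(0.0000−3.1863)/(231.6800−159.2800)=-0.0440; B=V−Δ·S=9.9962
Check: Δ(0,0)·S0 + B(0,0) = 2.0305 = V0.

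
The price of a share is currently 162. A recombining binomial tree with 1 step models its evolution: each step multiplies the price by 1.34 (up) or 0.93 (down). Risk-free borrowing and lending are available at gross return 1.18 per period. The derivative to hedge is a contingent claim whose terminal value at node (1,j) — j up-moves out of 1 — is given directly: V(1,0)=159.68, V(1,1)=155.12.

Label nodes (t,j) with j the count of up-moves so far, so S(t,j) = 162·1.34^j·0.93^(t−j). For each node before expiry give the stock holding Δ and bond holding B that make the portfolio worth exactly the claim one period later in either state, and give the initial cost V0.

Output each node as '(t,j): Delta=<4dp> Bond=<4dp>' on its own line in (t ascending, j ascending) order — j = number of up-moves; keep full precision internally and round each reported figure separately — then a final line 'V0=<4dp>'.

(0,0): Delta=-0.0687 Bond=144.0876
V0=132.9657

Under the risk-neutral measure, an up-move has probability p* = (R−d)/(u−d) = 0.6098 and values discount at R = 1.18.
Payoff layer (t=1): V(1,0)=159.6800, V(1,1)=155.1200
Node (0,0) S=162.0000: V=(p*·155.1200+(1−p*)·159.6800)/1.18=132.9657; Δ=(155.1200−159.6800)/(217.0800−150.6600)=-0.0687; B=V−Δ·S=144.0876
Check: Δ(0,0)·S0 + B(0,0) = 132.9657 = V0.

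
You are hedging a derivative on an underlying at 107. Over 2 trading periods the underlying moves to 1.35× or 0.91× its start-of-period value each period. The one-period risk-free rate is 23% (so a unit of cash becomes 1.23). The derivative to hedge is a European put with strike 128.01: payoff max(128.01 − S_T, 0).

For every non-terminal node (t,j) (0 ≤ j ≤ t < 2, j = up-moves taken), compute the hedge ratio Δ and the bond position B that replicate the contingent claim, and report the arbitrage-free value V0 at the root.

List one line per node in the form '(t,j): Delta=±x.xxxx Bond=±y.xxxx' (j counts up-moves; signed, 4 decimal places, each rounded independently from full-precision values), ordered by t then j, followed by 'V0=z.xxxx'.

Risk-neutral probability p* = (R−d)/(u−d) = (1.23−0.91)/(1.35−0.91) = 0.7273.
At expiry t=2: V(2,0)=39.4033, V(2,1)=0.0000, V(2,2)=0.0000
Node (1,0) S=97.3700: V=(p*·0.0000+(1−p*)·39.4033)/1.23=8.7369; Δ=(0.0000−39.4033)/(131.4495−88.6067)=-0.9197; B=V−Δ·S=98.2898
Node (1,1) S=144.4500: V=(p*·0.0000+(1−p*)·0.0000)/1.23=0.0000; Δ=(0.0000−0.0000)/(195.0075−131.4495)=0.0000; B=V−Δ·S=0.0000
Node (0,0) S=107.0000: V=(p*·0.0000+(1−p*)·8.7369)/1.23=1.9372; Δ=(0.0000−8.7369)/(144.4500−97.3700)=-0.1856; B=V−Δ·S=21.7938
Check: Δ(0,0)·S0 + B(0,0) = 1.9372 = V0.

(0,0): Delta=-0.1856 Bond=21.7938
(1,0): Delta=-0.9197 Bond=98.2898
(1,1): Delta=0.0000 Bond=0.0000
V0=1.9372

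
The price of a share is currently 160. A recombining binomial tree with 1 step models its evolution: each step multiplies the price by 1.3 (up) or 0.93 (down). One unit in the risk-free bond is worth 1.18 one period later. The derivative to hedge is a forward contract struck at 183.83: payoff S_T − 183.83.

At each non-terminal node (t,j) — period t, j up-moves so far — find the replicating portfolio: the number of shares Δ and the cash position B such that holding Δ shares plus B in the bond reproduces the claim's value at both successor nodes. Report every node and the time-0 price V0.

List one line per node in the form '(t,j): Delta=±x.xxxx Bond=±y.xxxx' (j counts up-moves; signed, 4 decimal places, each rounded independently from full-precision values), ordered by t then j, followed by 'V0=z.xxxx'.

Since d<R<u, set p* = (R−d)/(u−d) = 0.6757; price each node as the discounted p*-expectation of its children.
Payoff layer (t=1): V(1,0)=-35.0300, V(1,1)=24.1700
  t=0,j=0: stock 160.0000 → up 208.0000 (V=24.1700), down 148.8000 (V=-35.0300). Price 4.2119; hedge Δ=1.0000, bond B=-155.7881.
Each (Δ,B) replicates both successor values, so the strategy is self-financing and V0 is arbitrage-free.

(0,0): Delta=1.0000 Bond=-155.7881
V0=4.2119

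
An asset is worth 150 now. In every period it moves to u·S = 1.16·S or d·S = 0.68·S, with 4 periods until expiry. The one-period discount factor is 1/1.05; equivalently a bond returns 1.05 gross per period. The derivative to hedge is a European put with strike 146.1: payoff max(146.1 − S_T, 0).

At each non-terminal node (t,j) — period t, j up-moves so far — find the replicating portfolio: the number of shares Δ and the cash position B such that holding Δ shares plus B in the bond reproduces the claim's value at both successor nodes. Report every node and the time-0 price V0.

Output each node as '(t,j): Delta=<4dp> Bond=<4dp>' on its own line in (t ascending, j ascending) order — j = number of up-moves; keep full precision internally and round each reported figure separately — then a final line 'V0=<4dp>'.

The replicating-portfolio and risk-neutral prices coincide; use p* = (1.05−0.68)/(1.16−0.68) = 0.7708 for the latter.
Payoff layer (t=4): V(4,0)=114.0279, V(4,1)=91.3888, V(4,2)=52.7692, V(4,3)=0.0000, V(4,4)=0.0000
(3,0): S=47.1648. Δ = (V_up−V_dn)/(S_up−S_dn) = (91.3888−114.0279)/(54.7112−32.0721) = -1.0000. V = [p*·91.3888 + (1−p*)·114.0279]/1.05 = 91.9781. B = V − Δ·S = 139.1429.
(3,1): S=80.4576. Δ = (V_up−V_dn)/(S_up−S_dn) = (52.7692−91.3888)/(93.3308−54.7112) = -1.0000. V = [p*·52.7692 + (1−p*)·91.3888]/1.05 = 58.6853. B = V − Δ·S = 139.1429.
(3,2): S=137.2512. Δ = (V_up−V_dn)/(S_up−S_dn) = (0.0000−52.7692)/(159.2114−93.3308) = -0.8010. V = [p*·0.0000 + (1−p*)·52.7692]/1.05 = 11.5171. B = V − Δ·S = 121.4529.
(3,3): S=234.1344. Δ = (V_up−V_dn)/(S_up−S_dn) = (0.0000−0.0000)/(271.5959−159.2114) = 0.0000. V = [p*·0.0000 + (1−p*)·0.0000]/1.05 = 0.0000. B = V − Δ·S = 0.0000.
(2,0): S=69.3600. Δ = (V_up−V_dn)/(S_up−S_dn) = (58.6853−91.9781)/(80.4576−47.1648) = -1.0000. V = [p*·58.6853 + (1−p*)·91.9781]/1.05 = 63.1570. B = V − Δ·S = 132.5170.
(2,1): S=118.3200. Δ = (V_up−V_dn)/(S_up−S_dn) = (11.5171−58.6853)/(137.2512−80.4576) = -0.8305. V = [p*·11.5171 + (1−p*)·58.6853]/1.05 = 21.2633. B = V − Δ·S = 119.5303.
(2,2): S=201.8400. Δ = (V_up−V_dn)/(S_up−S_dn) = (0.0000−11.5171)/(234.1344−137.2512) = -0.1189. V = [p*·0.0000 + (1−p*)·11.5171]/1.05 = 2.5136. B = V − Δ·S = 26.5076.
(1,0): S=102.0000. Δ = (V_up−V_dn)/(S_up−S_dn) = (21.2633−63.1570)/(118.3200−69.3600) = -0.8557. V = [p*·21.2633 + (1−p*)·63.1570]/1.05 = 29.3942. B = V − Δ·S = 116.6728.
(1,1): S=174.0000. Δ = (V_up−V_dn)/(S_up−S_dn) = (2.5136−21.2633)/(201.8400−118.3200) = -0.2245. V = [p*·2.5136 + (1−p*)·21.2633]/1.05 = 6.4861. B = V − Δ·S = 45.5479.
(0,0): S=150.0000. Δ = (V_up−V_dn)/(S_up−S_dn) = (6.4861−29.3942)/(174.0000−102.0000) = -0.3182. V = [p*·6.4861 + (1−p*)·29.3942]/1.05 = 11.1771. B = V − Δ·S = 58.9022.
Check: Δ(0,0)·S0 + B(0,0) = 11.1771 = V0.

(0,0): Delta=-0.3182 Bond=58.9022
(1,0): Delta=-0.8557 Bond=116.6728
(1,1): Delta=-0.2245 Bond=45.5479
(2,0): Delta=-1.0000 Bond=132.5170
(2,1): Delta=-0.8305 Bond=119.5303
(2,2): Delta=-0.1189 Bond=26.5076
(3,0): Delta=-1.0000 Bond=139.1429
(3,1): Delta=-1.0000 Bond=139.1429
(3,2): Delta=-0.8010 Bond=121.4529
(3,3): Delta=0.0000 Bond=0.0000
V0=11.1771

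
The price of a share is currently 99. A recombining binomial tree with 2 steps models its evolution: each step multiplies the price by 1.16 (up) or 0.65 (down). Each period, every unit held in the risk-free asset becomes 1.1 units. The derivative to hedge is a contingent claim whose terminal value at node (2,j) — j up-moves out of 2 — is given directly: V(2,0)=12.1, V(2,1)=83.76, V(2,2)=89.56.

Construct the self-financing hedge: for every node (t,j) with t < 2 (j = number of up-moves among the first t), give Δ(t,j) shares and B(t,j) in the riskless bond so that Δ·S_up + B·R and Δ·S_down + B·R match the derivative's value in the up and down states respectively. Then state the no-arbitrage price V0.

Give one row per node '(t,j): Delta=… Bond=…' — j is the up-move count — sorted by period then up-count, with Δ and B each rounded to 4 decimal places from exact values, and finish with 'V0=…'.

(0,0): Delta=0.2439 Bond=47.9852
(1,0): Delta=2.1835 Bond=-72.0285
(1,1): Delta=0.0990 Bond=69.4253
V0=72.1353

Under the risk-neutral measure, an up-move has probability p* = (R−d)/(u−d) = 0.8824 and values discount at R = 1.1.
Payoff layer (t=2): V(2,0)=12.1000, V(2,1)=83.7600, V(2,2)=89.5600
  t=1,j=0: stock 64.3500 → up 74.6460 (V=83.7600), down 41.8275 (V=12.1000). Price 68.4813; hedge Δ=2.1835, bond B=-72.0285.
  t=1,j=1: stock 114.8400 → up 133.2144 (V=89.5600), down 74.6460 (V=83.7600). Price 80.7979; hedge Δ=0.0990, bond B=69.4253.
  t=0,j=0: stock 99.0000 → up 114.8400 (V=80.7979), down 64.3500 (V=68.4813). Price 72.1353; hedge Δ=0.2439, bond B=47.9852.
Check: Δ(0,0)·S0 + B(0,0) = 72.1353 = V0.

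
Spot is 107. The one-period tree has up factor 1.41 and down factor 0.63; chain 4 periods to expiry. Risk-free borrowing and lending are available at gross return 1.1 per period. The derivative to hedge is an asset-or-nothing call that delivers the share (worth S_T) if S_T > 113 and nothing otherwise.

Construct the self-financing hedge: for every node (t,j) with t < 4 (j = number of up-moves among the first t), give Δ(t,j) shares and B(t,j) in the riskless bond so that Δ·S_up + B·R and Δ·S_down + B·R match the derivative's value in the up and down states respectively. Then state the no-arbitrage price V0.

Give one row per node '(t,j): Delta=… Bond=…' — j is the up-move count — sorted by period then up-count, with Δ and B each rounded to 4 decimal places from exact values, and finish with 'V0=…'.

The replicating-portfolio and risk-neutral prices coincide; use p* = (1.1−0.63)/(1.41−0.63) = 0.6026 for the latter.
Terminal payoffs: V(4,0)=0.0000, V(4,1)=0.0000, V(4,2)=0.0000, V(4,3)=188.9651, V(4,4)=422.9220
Node (3,0) S=26.7550: V=(p*·0.0000+(1−p*)·0.0000)/1.1=0.0000; Δ=(0.0000−0.0000)/(37.7246−16.8557)=0.0000; B=V−Δ·S=0.0000
Node (3,1) S=59.8803: V=(p*·0.0000+(1−p*)·0.0000)/1.1=0.0000; Δ=(0.0000−0.0000)/(84.4312−37.7246)=0.0000; B=V−Δ·S=0.0000
Node (3,2) S=134.0178: V=(p*·188.9651+(1−p*)·0.0000)/1.1=103.5124; Δ=(188.9651−0.0000)/(188.9651−84.4312)=1.8077; B=V−Δ·S=-138.7506
Node (3,3) S=299.9446: V=(p*·422.9220+(1−p*)·188.9651)/1.1=299.9446; Δ=(422.9220−188.9651)/(422.9220−188.9651)=1.0000; B=V−Δ·S=0.0000
Node (2,0) S=42.4683: V=(p*·0.0000+(1−p*)·0.0000)/1.1=0.0000; Δ=(0.0000−0.0000)/(59.8803−26.7550)=0.0000; B=V−Δ·S=0.0000
Node (2,1) S=95.0481: V=(p*·103.5124+(1−p*)·0.0000)/1.1=56.7026; Δ=(103.5124−0.0000)/(134.0178−59.8803)=1.3962; B=V−Δ·S=-76.0056
Node (2,2) S=212.7267: V=(p*·299.9446+(1−p*)·103.5124)/1.1=201.7049; Δ=(299.9446−103.5124)/(299.9446−134.0178)=1.1838; B=V−Δ·S=-50.1313
Node (1,0) S=67.4100: V=(p*·56.7026+(1−p*)·0.0000)/1.1=31.0609; Δ=(56.7026−0.0000)/(95.0481−42.4683)=1.0784; B=V−Δ·S=-41.6348
Node (1,1) S=150.8700: V=(p*·201.7049+(1−p*)·56.7026)/1.1=130.9780; Δ=(201.7049−56.7026)/(212.7267−95.0481)=1.2322; B=V−Δ·S=-54.9224
Node (0,0) S=107.0000: V=(p*·130.9780+(1−p*)·31.0609)/1.1=82.9703; Δ=(130.9780−31.0609)/(150.8700−67.4100)=1.1972; B=V−Δ·S=-45.1286
Check: Δ(0,0)·S0 + B(0,0) = 82.9703 = V0.

(0,0): Delta=1.1972 Bond=-45.1286
(1,0): Delta=1.0784 Bond=-41.6348
(1,1): Delta=1.2322 Bond=-54.9224
(2,0): Delta=0.0000 Bond=0.0000
(2,1): Delta=1.3962 Bond=-76.0056
(2,2): Delta=1.1838 Bond=-50.1313
(3,0): Delta=0.0000 Bond=0.0000
(3,1): Delta=0.0000 Bond=0.0000
(3,2): Delta=1.8077 Bond=-138.7506
(3,3): Delta=1.0000 Bond=0.0000
V0=82.9703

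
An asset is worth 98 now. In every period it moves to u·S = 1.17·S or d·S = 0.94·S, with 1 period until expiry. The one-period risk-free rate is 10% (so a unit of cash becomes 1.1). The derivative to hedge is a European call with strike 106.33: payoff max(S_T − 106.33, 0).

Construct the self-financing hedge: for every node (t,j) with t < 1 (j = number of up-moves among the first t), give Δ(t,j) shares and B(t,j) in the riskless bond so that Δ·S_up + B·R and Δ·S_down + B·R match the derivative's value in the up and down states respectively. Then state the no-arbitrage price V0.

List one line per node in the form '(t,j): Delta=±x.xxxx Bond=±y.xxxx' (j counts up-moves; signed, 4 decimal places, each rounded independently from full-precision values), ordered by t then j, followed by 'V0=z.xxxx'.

The replicating-portfolio and risk-neutral prices coincide; use p* = (1.1−0.94)/(1.17−0.94) = 0.6957 for the latter.
Terminal payoffs: V(1,0)=0.0000, V(1,1)=8.3300
(0,0): S=98.0000. Δ = (V_up−V_dn)/(S_up−S_dn) = (8.3300−0.0000)/(114.6600−92.1200) = 0.3696. V = [p*·8.3300 + (1−p*)·0.0000]/1.1 = 5.2680. B = V − Δ·S = -30.9494.
Self-financing check: at every node Δ·S+B equals the discounted successor values.

(0,0): Delta=0.3696 Bond=-30.9494
V0=5.2680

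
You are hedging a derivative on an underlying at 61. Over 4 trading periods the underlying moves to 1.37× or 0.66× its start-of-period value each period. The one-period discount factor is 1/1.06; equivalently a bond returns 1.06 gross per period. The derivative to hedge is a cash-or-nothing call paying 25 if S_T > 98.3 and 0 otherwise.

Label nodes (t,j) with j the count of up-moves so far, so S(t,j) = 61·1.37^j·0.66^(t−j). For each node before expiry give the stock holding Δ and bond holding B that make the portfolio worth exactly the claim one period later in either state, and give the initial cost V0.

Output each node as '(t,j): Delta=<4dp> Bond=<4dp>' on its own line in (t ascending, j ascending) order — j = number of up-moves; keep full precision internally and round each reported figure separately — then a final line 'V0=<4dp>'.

(0,0): Delta=0.2015 Bond=-4.1120
(1,0): Delta=0.2471 Bond=-6.1931
(1,1): Delta=0.1845 Bond=-2.9371
(2,0): Delta=0.0000 Bond=0.0000
(2,1): Delta=0.3393 Bond=-11.6524
(2,2): Delta=0.1267 Bond=3.5045
(3,0): Delta=0.0000 Bond=0.0000
(3,1): Delta=0.0000 Bond=0.0000
(3,2): Delta=0.4660 Bond=-21.9240
(3,3): Delta=0.0000 Bond=23.5849
V0=8.1791

Under the risk-neutral measure, an up-move has probability p* = (R−d)/(u−d) = 0.5634 and values discount at R = 1.06.
At expiry t=4: V(4,0)=0.0000, V(4,1)=0.0000, V(4,2)=0.0000, V(4,3)=25.0000, V(4,4)=25.0000
  t=3,j=0: stock 17.5373 → up 24.0260 (V=0.0000), down 11.5746 (V=0.0000). Price 0.0000; hedge Δ=0.0000, bond B=0.0000.
  t=3,j=1: stock 36.4031 → up 49.8722 (V=0.0000), down 24.0260 (V=0.0000). Price 0.0000; hedge Δ=0.0000, bond B=0.0000.
  t=3,j=2: stock 75.5640 → up 103.5227 (V=25.0000), down 49.8722 (V=0.0000). Price 13.2873; hedge Δ=0.4660, bond B=-21.9240.
  t=3,j=3: stock 156.8525 → up 214.8880 (V=25.0000), down 103.5227 (V=25.0000). Price 23.5849; hedge Δ=0.0000, bond B=23.5849.
  t=2,j=0: stock 26.5716 → up 36.4031 (V=0.0000), down 17.5373 (V=0.0000). Price 0.0000; hedge Δ=0.0000, bond B=0.0000.
  t=2,j=1: stock 55.1562 → up 75.5640 (V=13.2873), down 36.4031 (V=0.0000). Price 7.0621; hedge Δ=0.3393, bond B=-11.6524.
  t=2,j=2: stock 114.4909 → up 156.8525 (V=23.5849), down 75.5640 (V=13.2873). Price 18.0083; hedge Δ=0.1267, bond B=3.5045.
  t=1,j=0: stock 40.2600 → up 55.1562 (V=7.0621), down 26.5716 (V=0.0000). Price 3.7534; hedge Δ=0.2471, bond B=-6.1931.
  t=1,j=1: stock 83.5700 → up 114.4909 (V=18.0083), down 55.1562 (V=7.0621). Price 12.4801; hedge Δ=0.1845, bond B=-2.9371.
  t=0,j=0: stock 61.0000 → up 83.5700 (V=12.4801), down 40.2600 (V=3.7534). Price 8.1791; hedge Δ=0.2015, bond B=-4.1120.
Each (Δ,B) replicates both successor values, so the strategy is self-financing and V0 is arbitrage-free.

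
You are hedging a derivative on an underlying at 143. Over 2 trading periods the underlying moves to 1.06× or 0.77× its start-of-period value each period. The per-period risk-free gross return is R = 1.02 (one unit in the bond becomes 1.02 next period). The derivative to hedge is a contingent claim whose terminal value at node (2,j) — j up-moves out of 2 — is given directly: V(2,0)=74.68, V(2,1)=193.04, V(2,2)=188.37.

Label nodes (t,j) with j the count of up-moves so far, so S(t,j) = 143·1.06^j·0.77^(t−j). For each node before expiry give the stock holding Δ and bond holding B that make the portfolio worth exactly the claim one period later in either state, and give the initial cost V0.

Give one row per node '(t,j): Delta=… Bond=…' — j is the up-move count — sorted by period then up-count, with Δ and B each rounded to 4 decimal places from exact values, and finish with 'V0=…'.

Since d<R<u, set p* = (R−d)/(u−d) = 0.8621; price each node as the discounted p*-expectation of its children.
At expiry t=2: V(2,0)=74.6800, V(2,1)=193.0400, V(2,2)=188.3700
(1,0): S=110.1100. Δ = (V_up−V_dn)/(S_up−S_dn) = (193.0400−74.6800)/(116.7166−84.7847) = 3.7066. V = [p*·193.0400 + (1−p*)·74.6800]/1.02 = 173.2495. B = V − Δ·S = -234.8884.
(1,1): S=151.5800. Δ = (V_up−V_dn)/(S_up−S_dn) = (188.3700−193.0400)/(160.6748−116.7166) = -0.1062. V = [p*·188.3700 + (1−p*)·193.0400]/1.02 = 185.3080. B = V − Δ·S = 201.4114.
(0,0): S=143.0000. Δ = (V_up−V_dn)/(S_up−S_dn) = (185.3080−173.2495)/(151.5800−110.1100) = 0.2908. V = [p*·185.3080 + (1−p*)·173.2495]/1.02 = 180.0439. B = V − Δ·S = 138.4629.
The time-0 hedge costs 180.0439, which is the no-arbitrage price.

(0,0): Delta=0.2908 Bond=138.4629
(1,0): Delta=3.7066 Bond=-234.8884
(1,1): Delta=-0.1062 Bond=201.4114
V0=180.0439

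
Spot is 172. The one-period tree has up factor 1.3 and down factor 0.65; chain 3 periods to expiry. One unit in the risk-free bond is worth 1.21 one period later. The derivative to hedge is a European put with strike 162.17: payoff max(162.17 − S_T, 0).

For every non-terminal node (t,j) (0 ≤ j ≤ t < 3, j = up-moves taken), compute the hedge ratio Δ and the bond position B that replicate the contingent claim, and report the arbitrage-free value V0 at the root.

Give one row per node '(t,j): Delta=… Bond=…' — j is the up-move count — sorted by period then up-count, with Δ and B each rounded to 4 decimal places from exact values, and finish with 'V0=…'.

(0,0): Delta=-0.1042 Bond=19.9893
(1,0): Delta=-0.7377 Bond=95.0105
(1,1): Delta=-0.0533 Bond=12.8047
(2,0): Delta=-1.0000 Bond=134.0248
(2,1): Delta=-0.7166 Bond=111.8992
(2,2): Delta=0.0000 Bond=0.0000
V0=2.0658

Since d<R<u, set p* = (R−d)/(u−d) = 0.8615; price each node as the discounted p*-expectation of its children.
Payoff layer (t=3): V(3,0)=114.9345, V(3,1)=67.6990, V(3,2)=0.0000, V(3,3)=0.0000
(2,0): S=72.6700. Δ = (V_up−V_dn)/(S_up−S_dn) = (67.6990−114.9345)/(94.4710−47.2355) = -1.0000. V = [p*·67.6990 + (1−p*)·114.9345]/1.21 = 61.3548. B = V − Δ·S = 134.0248.
(2,1): S=145.3400. Δ = (V_up−V_dn)/(S_up−S_dn) = (0.0000−67.6990)/(188.9420−94.4710) = -0.7166. V = [p*·0.0000 + (1−p*)·67.6990]/1.21 = 7.7469. B = V − Δ·S = 111.8992.
(2,2): S=290.6800. Δ = (V_up−V_dn)/(S_up−S_dn) = (0.0000−0.0000)/(377.8840−188.9420) = 0.0000. V = [p*·0.0000 + (1−p*)·0.0000]/1.21 = 0.0000. B = V − Δ·S = 0.0000.
(1,0): S=111.8000. Δ = (V_up−V_dn)/(S_up−S_dn) = (7.7469−61.3548)/(145.3400−72.6700) = -0.7377. V = [p*·7.7469 + (1−p*)·61.3548]/1.21 = 12.5368. B = V − Δ·S = 95.0105.
(1,1): S=223.6000. Δ = (V_up−V_dn)/(S_up−S_dn) = (0.0000−7.7469)/(290.6800−145.3400) = -0.0533. V = [p*·0.0000 + (1−p*)·7.7469]/1.21 = 0.8865. B = V − Δ·S = 12.8047.
(0,0): S=172.0000. Δ = (V_up−V_dn)/(S_up−S_dn) = (0.8865−12.5368)/(223.6000−111.8000) = -0.1042. V = [p*·0.8865 + (1−p*)·12.5368]/1.21 = 2.0658. B = V − Δ·S = 19.9893.
The time-0 hedge costs 2.0658, which is the no-arbitrage price.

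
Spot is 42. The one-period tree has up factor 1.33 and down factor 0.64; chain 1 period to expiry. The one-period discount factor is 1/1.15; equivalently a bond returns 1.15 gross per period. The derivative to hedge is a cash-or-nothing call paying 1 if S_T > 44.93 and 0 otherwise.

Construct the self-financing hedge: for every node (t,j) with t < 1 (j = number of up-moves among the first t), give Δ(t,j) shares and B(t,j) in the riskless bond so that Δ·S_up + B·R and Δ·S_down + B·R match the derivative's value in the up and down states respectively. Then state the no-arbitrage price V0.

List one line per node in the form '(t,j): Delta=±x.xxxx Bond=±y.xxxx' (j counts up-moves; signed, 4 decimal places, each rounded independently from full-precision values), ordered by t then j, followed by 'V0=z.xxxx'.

(0,0): Delta=0.0345 Bond=-0.8066
V0=0.6427

No-arbitrage ⇒ martingale measure with p* = (R−d)/(u−d) = 0.7391.
Terminal values V(1,·): V(1,0)=0.0000, V(1,1)=1.0000
  t=0,j=0: stock 42.0000 → up 55.8600 (V=1.0000), down 26.8800 (V=0.0000). Price 0.6427; hedge Δ=0.0345, bond B=-0.8066.
Self-financing check: at every node Δ·S+B equals the discounted successor values.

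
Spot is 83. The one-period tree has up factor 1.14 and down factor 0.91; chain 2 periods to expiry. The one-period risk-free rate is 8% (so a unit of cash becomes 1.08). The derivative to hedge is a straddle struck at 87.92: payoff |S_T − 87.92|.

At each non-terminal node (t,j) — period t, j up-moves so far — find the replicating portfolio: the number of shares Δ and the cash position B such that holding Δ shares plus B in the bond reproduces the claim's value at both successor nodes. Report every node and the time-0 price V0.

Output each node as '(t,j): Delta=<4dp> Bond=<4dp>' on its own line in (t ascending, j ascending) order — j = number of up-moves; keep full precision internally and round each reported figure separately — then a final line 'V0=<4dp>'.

The replicating-portfolio and risk-neutral prices coincide; use p* = (1.08−0.91)/(1.14−0.91) = 0.7391 for the latter.
At expiry t=2: V(2,0)=19.1877, V(2,1)=1.8158, V(2,2)=19.9468
  t=1,j=0: stock 75.5300 → up 86.1042 (V=1.8158), down 68.7323 (V=19.1877). Price 5.8774; hedge Δ=-1.0000, bond B=81.4074.
  t=1,j=1: stock 94.6200 → up 107.8668 (V=19.9468), down 86.1042 (V=1.8158). Price 14.0898; hedge Δ=0.8331, bond B=-64.7406.
  t=0,j=0: stock 83.0000 → up 94.6200 (V=14.0898), down 75.5300 (V=5.8774). Price 11.0624; hedge Δ=0.4302, bond B=-24.6436.
Root portfolio cost Δ·83+B reproduces V0=11.0624.

(0,0): Delta=0.4302 Bond=-24.6436
(1,0): Delta=-1.0000 Bond=81.4074
(1,1): Delta=0.8331 Bond=-64.7406
V0=11.0624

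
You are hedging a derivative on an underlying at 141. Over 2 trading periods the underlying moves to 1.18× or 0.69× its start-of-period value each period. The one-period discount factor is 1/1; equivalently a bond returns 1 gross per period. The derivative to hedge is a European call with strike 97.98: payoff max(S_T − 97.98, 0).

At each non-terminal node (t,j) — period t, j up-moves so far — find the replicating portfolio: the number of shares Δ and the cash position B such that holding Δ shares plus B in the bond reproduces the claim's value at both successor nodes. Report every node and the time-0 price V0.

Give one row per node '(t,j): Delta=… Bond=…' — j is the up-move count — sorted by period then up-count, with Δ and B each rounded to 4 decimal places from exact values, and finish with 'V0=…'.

Since d<R<u, set p* = (R−d)/(u−d) = 0.6327; price each node as the discounted p*-expectation of its children.
Terminal payoffs: V(2,0)=0.0000, V(2,1)=16.8222, V(2,2)=98.3484
(1,0): S=97.2900. Δ = (V_up−V_dn)/(S_up−S_dn) = (16.8222−0.0000)/(114.8022−67.1301) = 0.3529. V = [p*·16.8222 + (1−p*)·0.0000]/1 = 10.6426. B = V − Δ·S = -23.6884.
(1,1): S=166.3800. Δ = (V_up−V_dn)/(S_up−S_dn) = (98.3484−16.8222)/(196.3284−114.8022) = 1.0000. V = [p*·98.3484 + (1−p*)·16.8222]/1 = 68.4000. B = V − Δ·S = -97.9800.
(0,0): S=141.0000. Δ = (V_up−V_dn)/(S_up−S_dn) = (68.4000−10.6426)/(166.3800−97.2900) = 0.8360. V = [p*·68.4000 + (1−p*)·10.6426]/1 = 47.1830. B = V − Δ·S = -70.6892.
Each (Δ,B) replicates both successor values, so the strategy is self-financing and V0 is arbitrage-free.

(0,0): Delta=0.8360 Bond=-70.6892
(1,0): Delta=0.3529 Bond=-23.6884
(1,1): Delta=1.0000 Bond=-97.9800
V0=47.1830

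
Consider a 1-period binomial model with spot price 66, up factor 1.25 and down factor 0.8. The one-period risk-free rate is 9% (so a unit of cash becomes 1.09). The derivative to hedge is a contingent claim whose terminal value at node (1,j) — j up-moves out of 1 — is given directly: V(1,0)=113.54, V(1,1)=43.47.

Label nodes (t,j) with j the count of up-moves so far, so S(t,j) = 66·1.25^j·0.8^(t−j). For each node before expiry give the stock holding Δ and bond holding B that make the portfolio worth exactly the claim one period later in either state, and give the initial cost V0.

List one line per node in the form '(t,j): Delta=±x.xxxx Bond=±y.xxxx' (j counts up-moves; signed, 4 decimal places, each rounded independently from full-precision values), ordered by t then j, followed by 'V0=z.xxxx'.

(0,0): Delta=-2.3593 Bond=218.4485
V0=62.7374

Since d<R<u, set p* = (R−d)/(u−d) = 0.6444; price each node as the discounted p*-expectation of its children.
At expiry t=1: V(1,0)=113.5400, V(1,1)=43.4700
  t=0,j=0: stock 66.0000 → up 82.5000 (V=43.4700), down 52.8000 (V=113.5400). Price 62.7374; hedge Δ=-2.3593, bond B=218.4485.
The time-0 hedge costs 62.7374, which is the no-arbitrage price.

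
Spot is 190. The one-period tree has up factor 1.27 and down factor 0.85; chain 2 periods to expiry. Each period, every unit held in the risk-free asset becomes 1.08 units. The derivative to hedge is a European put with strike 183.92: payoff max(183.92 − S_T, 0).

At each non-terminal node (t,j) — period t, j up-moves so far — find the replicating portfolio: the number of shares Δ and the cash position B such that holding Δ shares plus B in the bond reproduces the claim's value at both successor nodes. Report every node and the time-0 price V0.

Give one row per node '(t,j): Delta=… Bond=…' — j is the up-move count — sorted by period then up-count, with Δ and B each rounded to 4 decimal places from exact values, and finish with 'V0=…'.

The replicating-portfolio and risk-neutral prices coincide; use p* = (1.08−0.85)/(1.27−0.85) = 0.5476 for the latter.
Terminal payoffs: V(2,0)=46.6450, V(2,1)=0.0000, V(2,2)=0.0000
  t=1,j=0: stock 161.5000 → up 205.1050 (V=0.0000), down 137.2750 (V=46.6450). Price 19.5382; hedge Δ=-0.6877, bond B=130.5978.
  t=1,j=1: stock 241.3000 → up 306.4510 (V=0.0000), down 205.1050 (V=0.0000). Price 0.0000; hedge Δ=0.0000, bond B=0.0000.
  t=0,j=0: stock 190.0000 → up 241.3000 (V=0.0000), down 161.5000 (V=19.5382). Price 8.1840; hedge Δ=-0.2448, bond B=54.7037.
Check: Δ(0,0)·S0 + B(0,0) = 8.1840 = V0.

(0,0): Delta=-0.2448 Bond=54.7037
(1,0): Delta=-0.6877 Bond=130.5978
(1,1): Delta=0.0000 Bond=0.0000
V0=8.1840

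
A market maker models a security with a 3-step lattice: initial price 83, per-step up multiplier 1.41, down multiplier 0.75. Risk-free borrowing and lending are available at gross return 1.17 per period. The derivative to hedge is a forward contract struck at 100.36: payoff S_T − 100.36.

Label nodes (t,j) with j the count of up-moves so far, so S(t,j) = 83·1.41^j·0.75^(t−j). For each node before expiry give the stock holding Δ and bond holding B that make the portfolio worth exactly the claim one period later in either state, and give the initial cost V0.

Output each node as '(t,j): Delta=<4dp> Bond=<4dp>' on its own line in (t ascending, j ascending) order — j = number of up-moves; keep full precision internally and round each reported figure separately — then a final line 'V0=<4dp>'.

(0,0): Delta=1.0000 Bond=-62.6618
(1,0): Delta=1.0000 Bond=-73.3143
(1,1): Delta=1.0000 Bond=-73.3143
(2,0): Delta=1.0000 Bond=-85.7778
(2,1): Delta=1.0000 Bond=-85.7778
(2,2): Delta=1.0000 Bond=-85.7778
V0=20.3382

Under the risk-neutral measure, an up-move has probability p* = (R−d)/(u−d) = 0.6364 and values discount at R = 1.17.
Payoff layer (t=3): V(3,0)=-65.3444, V(3,1)=-34.5306, V(3,2)=23.3992, V(3,3)=132.3073
Node (2,0) S=46.6875: V=(p*·-34.5306+(1−p*)·-65.3444)/1.17=-39.0903; Δ=(-34.5306−-65.3444)/(65.8294−35.0156)=1.0000; B=V−Δ·S=-85.7778
Node (2,1) S=87.7725: V=(p*·23.3992+(1−p*)·-34.5306)/1.17=1.9947; Δ=(23.3992−-34.5306)/(123.7592−65.8294)=1.0000; B=V−Δ·S=-85.7778
Node (2,2) S=165.0123: V=(p*·132.3073+(1−p*)·23.3992)/1.17=79.2345; Δ=(132.3073−23.3992)/(232.6673−123.7592)=1.0000; B=V−Δ·S=-85.7778
Node (1,0) S=62.2500: V=(p*·1.9947+(1−p*)·-39.0903)/1.17=-11.0643; Δ=(1.9947−-39.0903)/(87.7725−46.6875)=1.0000; B=V−Δ·S=-73.3143
Node (1,1) S=117.0300: V=(p*·79.2345+(1−p*)·1.9947)/1.17=43.7157; Δ=(79.2345−1.9947)/(165.0123−87.7725)=1.0000; B=V−Δ·S=-73.3143
Node (0,0) S=83.0000: V=(p*·43.7157+(1−p*)·-11.0643)/1.17=20.3382; Δ=(43.7157−-11.0643)/(117.0300−62.2500)=1.0000; B=V−Δ·S=-62.6618
Check: Δ(0,0)·S0 + B(0,0) = 20.3382 = V0.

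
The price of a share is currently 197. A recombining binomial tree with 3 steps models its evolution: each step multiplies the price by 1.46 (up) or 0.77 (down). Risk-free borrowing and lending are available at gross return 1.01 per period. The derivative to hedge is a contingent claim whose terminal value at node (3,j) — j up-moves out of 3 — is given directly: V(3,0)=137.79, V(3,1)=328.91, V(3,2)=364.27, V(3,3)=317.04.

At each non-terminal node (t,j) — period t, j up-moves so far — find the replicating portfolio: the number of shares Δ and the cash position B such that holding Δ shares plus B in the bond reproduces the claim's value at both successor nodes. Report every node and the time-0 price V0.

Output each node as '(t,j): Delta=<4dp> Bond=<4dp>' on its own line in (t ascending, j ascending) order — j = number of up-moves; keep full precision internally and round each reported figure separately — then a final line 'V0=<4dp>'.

No-arbitrage ⇒ martingale measure with p* = (R−d)/(u−d) = 0.3478.
At expiry t=3: V(3,0)=137.7900, V(3,1)=328.9100, V(3,2)=364.2700, V(3,3)=317.0400
Node (2,0) S=116.8013: V=(p*·328.9100+(1−p*)·137.7900)/1.01=202.2441; Δ=(328.9100−137.7900)/(170.5299−89.9370)=2.3714; B=V−Δ·S=-74.7414
Node (2,1) S=221.4674: V=(p*·364.2700+(1−p*)·328.9100)/1.01=337.8308; Δ=(364.2700−328.9100)/(323.3424−170.5299)=0.2314; B=V−Δ·S=286.5844
Node (2,2) S=419.9252: V=(p*·317.0400+(1−p*)·364.2700)/1.01=344.3982; Δ=(317.0400−364.2700)/(613.0908−323.3424)=-0.1630; B=V−Δ·S=412.8475
Node (1,0) S=151.6900: V=(p*·337.8308+(1−p*)·202.2441)/1.01=246.9353; Δ=(337.8308−202.2441)/(221.4674−116.8013)=1.2954; B=V−Δ·S=50.4328
Node (1,1) S=287.6200: V=(p*·344.3982+(1−p*)·337.8308)/1.01=336.7476; Δ=(344.3982−337.8308)/(419.9252−221.4674)=0.0331; B=V−Δ·S=327.2297
Node (0,0) S=197.0000: V=(p*·336.7476+(1−p*)·246.9353)/1.01=275.4202; Δ=(336.7476−246.9353)/(287.6200−151.6900)=0.6607; B=V−Δ·S=145.2574
Root portfolio cost Δ·197+B reproduces V0=275.4202.

(0,0): Delta=0.6607 Bond=145.2574
(1,0): Delta=1.2954 Bond=50.4328
(1,1): Delta=0.0331 Bond=327.2297
(2,0): Delta=2.3714 Bond=-74.7414
(2,1): Delta=0.2314 Bond=286.5844
(2,2): Delta=-0.1630 Bond=412.8475
V0=275.4202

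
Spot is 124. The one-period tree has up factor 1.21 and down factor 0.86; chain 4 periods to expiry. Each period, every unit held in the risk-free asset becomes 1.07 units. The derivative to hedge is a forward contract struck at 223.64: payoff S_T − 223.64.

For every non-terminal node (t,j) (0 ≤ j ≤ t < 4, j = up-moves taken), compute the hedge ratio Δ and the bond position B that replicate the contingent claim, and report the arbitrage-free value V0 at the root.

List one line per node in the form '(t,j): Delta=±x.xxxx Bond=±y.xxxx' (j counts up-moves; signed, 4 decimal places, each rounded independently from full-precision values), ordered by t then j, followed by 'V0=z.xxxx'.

(0,0): Delta=1.0000 Bond=-170.6139
(1,0): Delta=1.0000 Bond=-182.5569
(1,1): Delta=1.0000 Bond=-182.5569
(2,0): Delta=1.0000 Bond=-195.3358
(2,1): Delta=1.0000 Bond=-195.3358
(2,2): Delta=1.0000 Bond=-195.3358
(3,0): Delta=1.0000 Bond=-209.0093
(3,1): Delta=1.0000 Bond=-209.0093
(3,2): Delta=1.0000 Bond=-209.0093
(3,3): Delta=1.0000 Bond=-209.0093
V0=-46.6139

No-arbitrage ⇒ martingale measure with p* = (R−d)/(u−d) = 0.6000.
Payoff layer (t=4): V(4,0)=-155.8110, V(4,1)=-128.2062, V(4,2)=-89.3668, V(4,3)=-34.7207, V(4,4)=42.1650
  t=3,j=0: stock 78.8709 → up 95.4338 (V=-128.2062), down 67.8290 (V=-155.8110). Price -130.1384; hedge Δ=1.0000, bond B=-209.0093.
  t=3,j=1: stock 110.9696 → up 134.2732 (V=-89.3668), down 95.4338 (V=-128.2062). Price -98.0398; hedge Δ=1.0000, bond B=-209.0093.
  t=3,j=2: stock 156.1316 → up 188.9193 (V=-34.7207), down 134.2732 (V=-89.3668). Price -52.8777; hedge Δ=1.0000, bond B=-209.0093.
  t=3,j=3: stock 219.6736 → up 265.8050 (V=42.1650), down 188.9193 (V=-34.7207). Price 10.6642; hedge Δ=1.0000, bond B=-209.0093.
  t=2,j=0: stock 91.7104 → up 110.9696 (V=-98.0398), down 78.8709 (V=-130.1384). Price -103.6254; hedge Δ=1.0000, bond B=-195.3358.
  t=2,j=1: stock 129.0344 → up 156.1316 (V=-52.8777), down 110.9696 (V=-98.0398). Price -66.3014; hedge Δ=1.0000, bond B=-195.3358.
  t=2,j=2: stock 181.5484 → up 219.6736 (V=10.6642), down 156.1316 (V=-52.8777). Price -13.7874; hedge Δ=1.0000, bond B=-195.3358.
  t=1,j=0: stock 106.6400 → up 129.0344 (V=-66.3014), down 91.7104 (V=-103.6254). Price -75.9169; hedge Δ=1.0000, bond B=-182.5569.
  t=1,j=1: stock 150.0400 → up 181.5484 (V=-13.7874), down 129.0344 (V=-66.3014). Price -32.5169; hedge Δ=1.0000, bond B=-182.5569.
  t=0,j=0: stock 124.0000 → up 150.0400 (V=-32.5169), down 106.6400 (V=-75.9169). Price -46.6139; hedge Δ=1.0000, bond B=-170.6139.
Each (Δ,B) replicates both successor values, so the strategy is self-financing and V0 is arbitrage-free.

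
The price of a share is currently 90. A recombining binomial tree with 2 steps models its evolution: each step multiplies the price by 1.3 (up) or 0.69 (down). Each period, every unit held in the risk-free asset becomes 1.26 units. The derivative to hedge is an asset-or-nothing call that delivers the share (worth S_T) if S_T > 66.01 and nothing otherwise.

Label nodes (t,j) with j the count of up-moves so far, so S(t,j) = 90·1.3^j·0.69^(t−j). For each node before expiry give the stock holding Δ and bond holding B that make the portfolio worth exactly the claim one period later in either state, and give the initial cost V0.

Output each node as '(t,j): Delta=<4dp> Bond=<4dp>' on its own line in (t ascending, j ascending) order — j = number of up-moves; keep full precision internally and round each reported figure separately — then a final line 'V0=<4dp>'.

Risk-neutral probability p* = (R−d)/(u−d) = (1.26−0.69)/(1.3−0.69) = 0.9344.
At expiry t=2: V(2,0)=0.0000, V(2,1)=80.7300, V(2,2)=152.1000
Node (1,0) S=62.1000: V=(p*·80.7300+(1−p*)·0.0000)/1.26=59.8700; Δ=(80.7300−0.0000)/(80.7300−42.8490)=2.1311; B=V−Δ·S=-72.4742
Node (1,1) S=117.0000: V=(p*·152.1000+(1−p*)·80.7300)/1.26=117.0000; Δ=(152.1000−80.7300)/(152.1000−80.7300)=1.0000; B=V−Δ·S=0.0000
Node (0,0) S=90.0000: V=(p*·117.0000+(1−p*)·59.8700)/1.26=89.8839; Δ=(117.0000−59.8700)/(117.0000−62.1000)=1.0406; B=V−Δ·S=-3.7718
Each (Δ,B) replicates both successor values, so the strategy is self-financing and V0 is arbitrage-free.

(0,0): Delta=1.0406 Bond=-3.7718
(1,0): Delta=2.1311 Bond=-72.4742
(1,1): Delta=1.0000 Bond=0.0000
V0=89.8839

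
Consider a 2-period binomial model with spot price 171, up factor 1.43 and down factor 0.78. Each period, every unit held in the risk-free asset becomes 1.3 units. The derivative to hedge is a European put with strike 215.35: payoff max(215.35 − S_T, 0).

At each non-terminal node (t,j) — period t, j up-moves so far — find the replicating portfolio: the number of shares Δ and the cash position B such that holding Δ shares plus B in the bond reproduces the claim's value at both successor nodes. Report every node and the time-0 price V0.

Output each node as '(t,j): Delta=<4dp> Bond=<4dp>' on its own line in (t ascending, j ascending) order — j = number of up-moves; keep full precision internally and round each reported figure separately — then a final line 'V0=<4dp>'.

(0,0): Delta=-0.2563 Bond=51.1214
(1,0): Delta=-1.0000 Bond=165.6538
(1,1): Delta=-0.1549 Bond=41.6589
V0=7.2958

Under the risk-neutral measure, an up-move has probability p* = (R−d)/(u−d) = 0.8000 and values discount at R = 1.3.
At expiry t=2: V(2,0)=111.3136, V(2,1)=24.6166, V(2,2)=0.0000
  t=1,j=0: stock 133.3800 → up 190.7334 (V=24.6166), down 104.0364 (V=111.3136). Price 32.2738; hedge Δ=-1.0000, bond B=165.6538.
  t=1,j=1: stock 244.5300 → up 349.6779 (V=0.0000), down 190.7334 (V=24.6166). Price 3.7872; hedge Δ=-0.1549, bond B=41.6589.
  t=0,j=0: stock 171.0000 → up 244.5300 (V=3.7872), down 133.3800 (V=32.2738). Price 7.2958; hedge Δ=-0.2563, bond B=51.1214.
Check: Δ(0,0)·S0 + B(0,0) = 7.2958 = V0.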